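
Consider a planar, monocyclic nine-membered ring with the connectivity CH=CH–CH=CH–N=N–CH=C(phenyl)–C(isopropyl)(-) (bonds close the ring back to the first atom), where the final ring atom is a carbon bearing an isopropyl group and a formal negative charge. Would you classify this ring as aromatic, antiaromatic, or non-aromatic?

Aromatic

All ring atoms are sp² and supply a p orbital to the ring (the double-bond atoms are sp², each contributing one p electron; each =N– nitrogen is pyridine-type (lone pair in the sp² plane, one electron in the p orbital); the carbanion's lone pair occupies the p orbital); the conjugation is uninterrupted.
Counting π electrons: 4 × 2 = 8 from the double-bond units + 2 from the C(isopropyl)(-) atom = 10.
With 10 π electrons (n = 2), the Hückel 4n+2 condition holds.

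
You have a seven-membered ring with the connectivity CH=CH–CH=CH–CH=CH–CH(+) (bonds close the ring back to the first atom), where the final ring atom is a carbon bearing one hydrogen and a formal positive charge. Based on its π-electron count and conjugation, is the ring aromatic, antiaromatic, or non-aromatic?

Aromatic

The p orbitals form a continuous loop: the double-bond atoms are sp², each contributing one p electron; the carbocation has an empty p orbital. The ring is fully conjugated.
π-electron count: 3 × 2 = 6 from the double-bond units + 0 from the CH(+) atom = 6.
That gives a 4n+2 count (6, n = 1).
(The species described is the tropylium cation.)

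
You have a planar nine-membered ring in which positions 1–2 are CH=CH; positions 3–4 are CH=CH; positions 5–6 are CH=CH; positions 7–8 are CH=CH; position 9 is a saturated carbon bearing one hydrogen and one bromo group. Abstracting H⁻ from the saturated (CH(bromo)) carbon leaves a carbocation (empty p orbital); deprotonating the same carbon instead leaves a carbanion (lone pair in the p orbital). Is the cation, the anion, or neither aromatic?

Both ions have a continuous loop of p orbitals — each ring atom is sp².
Cation: 4 × 2 + 0 = 8 π electrons → 4(2), antiaromatic.
Anion: 4 × 2 + 2 = 10 π electrons → 4(2)+2, aromatic.

The anion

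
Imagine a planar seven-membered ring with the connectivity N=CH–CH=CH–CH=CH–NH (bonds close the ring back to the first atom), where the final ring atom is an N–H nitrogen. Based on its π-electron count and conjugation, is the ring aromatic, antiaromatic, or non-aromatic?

Antiaromatic

Check conjugation: the double-bond atoms are sp², each contributing one p electron; the doubly-bonded nitrogens are pyridine-type — their lone pairs lie in the ring plane, leaving one electron in the p orbital; the pyrrole-type nitrogen donates its lone pair from the p orbital — every position has a p orbital, so the cyclic π system is continuous.
Tallying contributions gives 3 × 2 = 6 from the double-bond units + 2 from the NH atom = 8.
A 4n π count (8, n = 2) in a planar conjugated ring means antiaromatic.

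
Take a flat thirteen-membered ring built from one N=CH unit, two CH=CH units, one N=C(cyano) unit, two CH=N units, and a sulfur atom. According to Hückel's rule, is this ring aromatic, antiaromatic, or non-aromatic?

Aromatic

All ring atoms are sp² and supply a p orbital to the ring (every atom in a ring double bond is sp² and brings one electron to the p orbital; each =N– nitrogen is pyridine-type (lone pair in the sp² plane, one electron in the p orbital); the sulfur donates one lone pair from its p orbital); the conjugation is uninterrupted.
Tallying contributions gives 6 × 2 = 12 from the double-bond units + 2 from the S atom = 14.
Since 14 = 4·3 + 2, the ring meets the 4n+2 criterion.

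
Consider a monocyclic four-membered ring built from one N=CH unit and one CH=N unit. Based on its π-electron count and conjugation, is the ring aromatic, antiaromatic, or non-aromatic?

Antiaromatic

Every ring atom contributes a p orbital perpendicular to the ring (every atom in a ring double bond is sp² and brings one electron to the p orbital; each sp² =N– keeps its lone pair in-plane and puts one electron into the π system), so the π system is cyclic and fully conjugated.
Counting π electrons: 2 × 2 = 4 from the 2 double-bond units.
4 = 4(1); a planar, fully conjugated 4n system is antiaromatic.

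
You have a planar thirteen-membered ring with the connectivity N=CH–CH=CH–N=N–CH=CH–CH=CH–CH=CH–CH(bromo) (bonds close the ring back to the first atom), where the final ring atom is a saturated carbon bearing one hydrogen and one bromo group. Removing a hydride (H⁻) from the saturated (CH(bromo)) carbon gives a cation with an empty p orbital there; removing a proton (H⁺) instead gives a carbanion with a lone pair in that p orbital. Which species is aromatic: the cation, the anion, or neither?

The anion

In both ions every ring atom is sp² and contributes a p orbital, so both rings are fully conjugated.
Cation: 6 × 2 + 0 = 12 π electrons → 4(3), antiaromatic.
Anion: 6 × 2 + 2 = 14 π electrons → 4(3)+2, aromatic.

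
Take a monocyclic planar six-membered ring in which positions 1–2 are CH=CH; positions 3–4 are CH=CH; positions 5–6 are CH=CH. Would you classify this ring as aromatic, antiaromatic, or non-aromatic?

Check conjugation: every atom in a ring double bond is sp² and brings one electron to the p orbital — every position has a p orbital, so the cyclic π system is continuous.
Adding the contributions, 3 × 2 = 6 from the 3 double-bond units.
That gives a 4n+2 count (6, n = 1).
(The species described is benzene.)

Aromatic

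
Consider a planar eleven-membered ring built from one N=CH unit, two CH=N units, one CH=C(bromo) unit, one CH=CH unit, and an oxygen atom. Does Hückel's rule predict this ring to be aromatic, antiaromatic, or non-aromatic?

Antiaromatic

The p orbitals form a continuous loop: every atom in a ring double bond is sp² and brings one electron to the p orbital; the doubly-bonded nitrogens are pyridine-type — their lone pairs lie in the ring plane, leaving one electron in the p orbital; the oxygen donates one lone pair from its p orbital. The ring is fully conjugated.
Tallying contributions gives 5 × 2 = 10 from the double-bond units + 2 from the O atom = 12.
A 4n π count (12, n = 3) in a planar conjugated ring means antiaromatic.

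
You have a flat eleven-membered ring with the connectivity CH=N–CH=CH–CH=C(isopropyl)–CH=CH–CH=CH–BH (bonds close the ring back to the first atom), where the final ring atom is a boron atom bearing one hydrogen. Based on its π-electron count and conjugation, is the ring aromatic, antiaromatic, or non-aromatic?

Every ring atom contributes a p orbital perpendicular to the ring (every atom in a ring double bond is sp² and brings one electron to the p orbital; the doubly-bonded nitrogens are pyridine-type — their lone pairs lie in the ring plane, leaving one electron in the p orbital; the boron has an empty p orbital), so the π system is cyclic and fully conjugated.
Adding the contributions, 5 × 2 = 10 from the double-bond units + 0 from the BH atom = 10.
That gives a 4n+2 count (10, n = 2).

Aromatic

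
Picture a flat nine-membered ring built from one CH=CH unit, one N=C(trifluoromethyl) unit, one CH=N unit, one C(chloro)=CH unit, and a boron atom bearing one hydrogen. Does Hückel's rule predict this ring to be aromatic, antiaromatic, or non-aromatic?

Every ring atom contributes a p orbital perpendicular to the ring (every atom in a ring double bond is sp² and brings one electron to the p orbital; the doubly-bonded nitrogens are pyridine-type — their lone pairs lie in the ring plane, leaving one electron in the p orbital; the boron has an empty p orbital), so the π system is cyclic and fully conjugated.
π-electron count: 4 × 2 = 8 from the double-bond units + 0 from the BH atom = 8.
With 8 = 4·2 π electrons, Hückel's rule classifies the planar ring as antiaromatic.

Antiaromatic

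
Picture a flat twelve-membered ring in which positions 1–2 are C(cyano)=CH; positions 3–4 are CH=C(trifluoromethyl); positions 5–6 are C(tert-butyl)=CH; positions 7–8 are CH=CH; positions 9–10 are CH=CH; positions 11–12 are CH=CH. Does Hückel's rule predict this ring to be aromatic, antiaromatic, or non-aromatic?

Antiaromatic

All ring atoms are sp² and supply a p orbital to the ring (each doubly-bonded ring atom is sp² with one p-orbital electron); the conjugation is uninterrupted.
π-electron count: 6 × 2 = 12 from the 6 double-bond units.
12 = 4(3); a planar, fully conjugated 4n system is antiaromatic.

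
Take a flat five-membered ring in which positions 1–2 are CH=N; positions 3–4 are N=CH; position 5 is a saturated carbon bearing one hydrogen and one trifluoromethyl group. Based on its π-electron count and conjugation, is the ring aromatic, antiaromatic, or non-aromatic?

Because that saturated carbon is sp³ and has no p orbital in the ring π system at the CH(trifluoromethyl) position, the π system cannot extend all the way around the ring.
Without a continuous loop of overlapping p orbitals the Hückel electron count never comes into play.

Non-aromatic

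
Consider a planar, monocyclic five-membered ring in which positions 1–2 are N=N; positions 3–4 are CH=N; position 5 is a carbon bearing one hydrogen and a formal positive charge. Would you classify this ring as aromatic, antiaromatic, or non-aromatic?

Antiaromatic

Check conjugation: the double-bond atoms are sp², each contributing one p electron; each =N– nitrogen is pyridine-type (lone pair in the sp² plane, one electron in the p orbital); the carbocation has an empty p orbital — every position has a p orbital, so the cyclic π system is continuous.
π-electron count: 2 × 2 = 4 from the double-bond units + 0 from the CH(+) atom = 4.
With 4 = 4·1 π electrons, Hückel's rule classifies the planar ring as antiaromatic.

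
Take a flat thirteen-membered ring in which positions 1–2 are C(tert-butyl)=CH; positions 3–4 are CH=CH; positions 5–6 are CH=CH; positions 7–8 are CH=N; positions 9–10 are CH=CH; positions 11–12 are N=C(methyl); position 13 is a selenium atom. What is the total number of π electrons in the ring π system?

All ring atoms are sp² and supply a p orbital to the ring (the double-bond atoms are sp², each contributing one p electron; the doubly-bonded nitrogens are pyridine-type — their lone pairs lie in the ring plane, leaving one electron in the p orbital; the selenium donates one lone pair from its p orbital); the conjugation is uninterrupted.
Tallying contributions gives 6 × 2 = 12 from the double-bond units + 2 from the Se atom = 14.

14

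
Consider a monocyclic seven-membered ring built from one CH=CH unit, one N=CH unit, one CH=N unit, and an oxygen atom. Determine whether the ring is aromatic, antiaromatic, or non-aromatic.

Every ring atom contributes a p orbital perpendicular to the ring (each doubly-bonded ring atom is sp² with one p-orbital electron; the doubly-bonded nitrogens are pyridine-type — their lone pairs lie in the ring plane, leaving one electron in the p orbital; the oxygen donates one lone pair from its p orbital), so the π system is cyclic and fully conjugated.
Counting π electrons: 3 × 2 = 6 from the double-bond units + 2 from the O atom = 8.
With 8 = 4·2 π electrons, Hückel's rule classifies the planar ring as antiaromatic.

Antiaromatic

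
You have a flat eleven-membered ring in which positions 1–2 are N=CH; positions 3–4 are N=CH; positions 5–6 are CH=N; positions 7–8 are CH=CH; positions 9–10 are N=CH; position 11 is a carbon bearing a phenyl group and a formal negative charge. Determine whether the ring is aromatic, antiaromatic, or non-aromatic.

The p orbitals form a continuous loop: each doubly-bonded ring atom is sp² with one p-orbital electron; the doubly-bonded nitrogens are pyridine-type — their lone pairs lie in the ring plane, leaving one electron in the p orbital; the carbanion's lone pair occupies the p orbital. The ring is fully conjugated.
Counting π electrons: 5 × 2 = 10 from the double-bond units + 2 from the C(phenyl)(-) atom = 12.
A 4n π count (12, n = 3) in a planar conjugated ring means antiaromatic.

Antiaromatic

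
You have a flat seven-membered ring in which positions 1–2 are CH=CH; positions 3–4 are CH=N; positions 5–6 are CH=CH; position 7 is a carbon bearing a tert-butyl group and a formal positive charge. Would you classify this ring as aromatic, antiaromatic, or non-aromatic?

Aromatic

All ring atoms are sp² and supply a p orbital to the ring (every atom in a ring double bond is sp² and brings one electron to the p orbital; each sp² =N– keeps its lone pair in-plane and puts one electron into the π system; the carbocation has an empty p orbital); the conjugation is uninterrupted.
π-electron count: 3 × 2 = 6 from the double-bond units + 0 from the C(tert-butyl)(+) atom = 6.
That gives a 4n+2 count (6, n = 1).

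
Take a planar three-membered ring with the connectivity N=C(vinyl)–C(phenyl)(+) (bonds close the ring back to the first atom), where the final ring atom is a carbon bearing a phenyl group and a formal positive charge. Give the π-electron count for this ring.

All ring atoms are sp² and supply a p orbital to the ring (every atom in a ring double bond is sp² and brings one electron to the p orbital; the doubly-bonded nitrogens are pyridine-type — their lone pairs lie in the ring plane, leaving one electron in the p orbital; the carbocation has an empty p orbital); the conjugation is uninterrupted.
Counting π electrons: 1 × 2 = 2 from the double-bond unit + 0 from the C(phenyl)(+) atom = 2.

2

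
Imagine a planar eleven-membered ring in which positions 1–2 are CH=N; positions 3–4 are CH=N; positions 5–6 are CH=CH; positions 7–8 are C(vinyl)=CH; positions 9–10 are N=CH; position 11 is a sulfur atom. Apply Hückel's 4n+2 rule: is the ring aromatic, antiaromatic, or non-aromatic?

Check conjugation: every atom in a ring double bond is sp² and brings one electron to the p orbital; each sp² =N– keeps its lone pair in-plane and puts one electron into the π system; the sulfur donates one lone pair from its p orbital — every position has a p orbital, so the cyclic π system is continuous.
Counting π electrons: 5 × 2 = 10 from the double-bond units + 2 from the S atom = 12.
12 = 4(3); a planar, fully conjugated 4n system is antiaromatic.

Antiaromatic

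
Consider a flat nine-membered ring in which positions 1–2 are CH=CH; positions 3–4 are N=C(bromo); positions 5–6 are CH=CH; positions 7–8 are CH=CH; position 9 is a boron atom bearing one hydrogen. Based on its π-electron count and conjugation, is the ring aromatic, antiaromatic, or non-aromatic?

Antiaromatic

Every ring atom contributes a p orbital perpendicular to the ring (the double-bond atoms are sp², each contributing one p electron; each sp² =N– keeps its lone pair in-plane and puts one electron into the π system; the boron has an empty p orbital), so the π system is cyclic and fully conjugated.
π-electron count: 4 × 2 = 8 from the double-bond units + 0 from the BH atom = 8.
With 8 = 4·2 π electrons, Hückel's rule classifies the planar ring as antiaromatic.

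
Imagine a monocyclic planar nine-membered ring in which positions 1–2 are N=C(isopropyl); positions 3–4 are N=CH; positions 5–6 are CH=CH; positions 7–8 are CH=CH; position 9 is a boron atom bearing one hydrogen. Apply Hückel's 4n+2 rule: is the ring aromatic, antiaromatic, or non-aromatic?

All ring atoms are sp² and supply a p orbital to the ring (the double-bond atoms are sp², each contributing one p electron; the doubly-bonded nitrogens are pyridine-type — their lone pairs lie in the ring plane, leaving one electron in the p orbital; the boron has an empty p orbital); the conjugation is uninterrupted.
Tallying contributions gives 4 × 2 = 8 from the double-bond units + 0 from the BH atom = 8.
8 is a 4n count (n = 2), so the planar conjugated ring is antiaromatic.

Antiaromatic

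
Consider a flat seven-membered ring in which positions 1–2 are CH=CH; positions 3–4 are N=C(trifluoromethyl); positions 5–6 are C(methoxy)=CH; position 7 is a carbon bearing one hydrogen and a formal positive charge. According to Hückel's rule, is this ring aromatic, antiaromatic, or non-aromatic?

Aromatic

Every ring atom contributes a p orbital perpendicular to the ring (every atom in a ring double bond is sp² and brings one electron to the p orbital; each sp² =N– keeps its lone pair in-plane and puts one electron into the π system; the carbocation has an empty p orbital), so the π system is cyclic and fully conjugated.
Tallying contributions gives 3 × 2 = 6 from the double-bond units + 0 from the CH(+) atom = 6.
6 = 4(1) + 2, which satisfies Hückel's 4n+2 rule.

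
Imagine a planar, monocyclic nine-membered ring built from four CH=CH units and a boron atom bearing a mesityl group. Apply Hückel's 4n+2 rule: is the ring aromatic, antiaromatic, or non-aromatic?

Every ring atom contributes a p orbital perpendicular to the ring (the double-bond atoms are sp², each contributing one p electron; the boron has an empty p orbital), so the π system is cyclic and fully conjugated.
Counting π electrons: 4 × 2 = 8 from the double-bond units + 0 from the B(mesityl) atom = 8.
8 = 4(2); a planar, fully conjugated 4n system is antiaromatic.

Antiaromatic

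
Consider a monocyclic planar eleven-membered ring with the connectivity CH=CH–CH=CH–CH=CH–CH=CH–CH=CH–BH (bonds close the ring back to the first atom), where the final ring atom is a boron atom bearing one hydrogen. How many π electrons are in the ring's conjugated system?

The p orbitals form a continuous loop: each doubly-bonded ring atom is sp² with one p-orbital electron; the boron has an empty p orbital. The ring is fully conjugated.
Tallying contributions gives 5 × 2 = 10 from the double-bond units + 0 from the BH atom = 10.

10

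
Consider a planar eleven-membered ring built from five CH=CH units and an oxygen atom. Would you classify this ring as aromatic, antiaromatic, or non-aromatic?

Antiaromatic

The p orbitals form a continuous loop: each doubly-bonded ring atom is sp² with one p-orbital electron; the oxygen donates one lone pair from its p orbital. The ring is fully conjugated.
Counting π electrons: 5 × 2 = 10 from the double-bond units + 2 from the O atom = 12.
A 4n π count (12, n = 3) in a planar conjugated ring means antiaromatic.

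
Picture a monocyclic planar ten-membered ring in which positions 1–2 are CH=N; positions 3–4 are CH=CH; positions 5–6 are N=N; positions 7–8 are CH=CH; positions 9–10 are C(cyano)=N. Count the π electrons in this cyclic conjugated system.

Every ring atom contributes a p orbital perpendicular to the ring (each doubly-bonded ring atom is sp² with one p-orbital electron; the doubly-bonded nitrogens are pyridine-type — their lone pairs lie in the ring plane, leaving one electron in the p orbital), so the π system is cyclic and fully conjugated.
Tallying contributions gives 5 × 2 = 10 from the 5 double-bond units.

10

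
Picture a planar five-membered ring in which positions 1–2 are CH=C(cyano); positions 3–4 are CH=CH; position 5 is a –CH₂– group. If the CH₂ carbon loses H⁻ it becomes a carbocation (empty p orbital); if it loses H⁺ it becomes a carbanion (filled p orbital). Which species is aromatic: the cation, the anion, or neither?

Both ions have a continuous loop of p orbitals — each ring atom is sp².
Cation: 2 × 2 + 0 = 4 π electrons → 4(1), antiaromatic.
Anion: 2 × 2 + 2 = 6 π electrons → 4(1)+2, aromatic.

The anion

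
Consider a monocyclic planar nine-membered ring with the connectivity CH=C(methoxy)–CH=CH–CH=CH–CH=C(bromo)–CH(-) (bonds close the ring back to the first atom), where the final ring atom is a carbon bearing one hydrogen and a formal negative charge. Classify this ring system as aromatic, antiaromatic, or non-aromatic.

Aromatic

Every ring atom contributes a p orbital perpendicular to the ring (every atom in a ring double bond is sp² and brings one electron to the p orbital; the carbanion's lone pair occupies the p orbital), so the π system is cyclic and fully conjugated.
π-electron count: 4 × 2 = 8 from the double-bond units + 2 from the CH(-) atom = 10.
Since 10 = 4·2 + 2, the ring meets the 4n+2 criterion.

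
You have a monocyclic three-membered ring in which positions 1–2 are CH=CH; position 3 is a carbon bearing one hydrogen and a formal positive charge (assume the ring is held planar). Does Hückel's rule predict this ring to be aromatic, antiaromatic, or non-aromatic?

Aromatic

The p orbitals form a continuous loop: each doubly-bonded ring atom is sp² with one p-orbital electron; the carbocation has an empty p orbital. The ring is fully conjugated.
π-electron count: 1 × 2 = 2 from the double-bond unit + 0 from the CH(+) atom = 2.
2 = 4(0) + 2, which satisfies Hückel's 4n+2 rule.
(This ring is the cyclopropenyl cation.)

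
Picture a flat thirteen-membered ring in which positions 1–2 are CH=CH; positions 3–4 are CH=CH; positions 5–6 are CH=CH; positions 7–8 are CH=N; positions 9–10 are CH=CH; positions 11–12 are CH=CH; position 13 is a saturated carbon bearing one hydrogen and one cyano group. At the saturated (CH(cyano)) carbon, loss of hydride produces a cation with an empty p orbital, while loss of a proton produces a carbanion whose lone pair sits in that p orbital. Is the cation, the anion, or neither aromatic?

In either ion the ring is fully conjugated: every atom, including the new sp² carbon, supplies a p orbital.
Cation: 6 × 2 + 0 = 12 π electrons → 4(3), antiaromatic.
Anion: 6 × 2 + 2 = 14 π electrons → 4(3)+2, aromatic.

The anion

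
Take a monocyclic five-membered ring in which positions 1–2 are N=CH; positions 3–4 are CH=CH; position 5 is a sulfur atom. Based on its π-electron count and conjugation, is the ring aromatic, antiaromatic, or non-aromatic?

Aromatic

Check conjugation: each doubly-bonded ring atom is sp² with one p-orbital electron; each =N– nitrogen is pyridine-type (lone pair in the sp² plane, one electron in the p orbital); the sulfur donates one lone pair from its p orbital — every position has a p orbital, so the cyclic π system is continuous.
Tallying contributions gives 2 × 2 = 4 from the double-bond units + 2 from the S atom = 6.
6 = 4(1) + 2, which satisfies Hückel's 4n+2 rule.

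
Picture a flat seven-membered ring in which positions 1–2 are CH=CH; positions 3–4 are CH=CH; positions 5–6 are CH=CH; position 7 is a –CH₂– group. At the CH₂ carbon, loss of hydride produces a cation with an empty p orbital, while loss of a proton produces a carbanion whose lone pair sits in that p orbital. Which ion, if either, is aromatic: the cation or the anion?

The cation

Both ions have a continuous loop of p orbitals — each ring atom is sp².
Cation: 3 × 2 + 0 = 6 π electrons → 4(1)+2, aromatic.
Anion: 3 × 2 + 2 = 8 π electrons → 4(2), antiaromatic.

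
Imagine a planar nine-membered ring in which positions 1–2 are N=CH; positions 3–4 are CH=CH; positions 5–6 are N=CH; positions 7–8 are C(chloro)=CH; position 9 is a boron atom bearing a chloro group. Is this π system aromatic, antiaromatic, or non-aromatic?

All ring atoms are sp² and supply a p orbital to the ring (the double-bond atoms are sp², each contributing one p electron; each sp² =N– keeps its lone pair in-plane and puts one electron into the π system; the boron has an empty p orbital); the conjugation is uninterrupted.
Counting π electrons: 4 × 2 = 8 from the double-bond units + 0 from the B(chloro) atom = 8.
With 8 = 4·2 π electrons, Hückel's rule classifies the planar ring as antiaromatic.

Antiaromatic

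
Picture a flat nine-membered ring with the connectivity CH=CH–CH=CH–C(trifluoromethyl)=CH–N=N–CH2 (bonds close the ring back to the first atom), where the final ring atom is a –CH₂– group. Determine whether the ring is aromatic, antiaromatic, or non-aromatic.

At the CH2 position, the tetrahedral CH₂ carbon is sp³ and has no p orbital in the ring π system; the ring's p-orbital overlap is broken there.
Hückel's rule only applies to fully conjugated rings, so this one is simply non-aromatic.

Non-aromatic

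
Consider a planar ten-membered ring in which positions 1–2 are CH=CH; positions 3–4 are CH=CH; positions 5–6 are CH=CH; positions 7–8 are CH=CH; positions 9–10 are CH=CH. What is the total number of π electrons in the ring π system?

10

Every ring atom contributes a p orbital perpendicular to the ring (each doubly-bonded ring atom is sp² with one p-orbital electron), so the π system is cyclic and fully conjugated.
Counting π electrons: 5 × 2 = 10 from the 5 double-bond units.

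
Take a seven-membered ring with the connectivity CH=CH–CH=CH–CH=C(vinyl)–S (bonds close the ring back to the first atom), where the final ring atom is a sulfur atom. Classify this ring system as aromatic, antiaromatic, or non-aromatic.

Antiaromatic

All ring atoms are sp² and supply a p orbital to the ring (each doubly-bonded ring atom is sp² with one p-orbital electron; the sulfur donates one lone pair from its p orbital); the conjugation is uninterrupted.
π-electron count: 3 × 2 = 6 from the double-bond units + 2 from the S atom = 8.
With 8 = 4·2 π electrons, Hückel's rule classifies the planar ring as antiaromatic.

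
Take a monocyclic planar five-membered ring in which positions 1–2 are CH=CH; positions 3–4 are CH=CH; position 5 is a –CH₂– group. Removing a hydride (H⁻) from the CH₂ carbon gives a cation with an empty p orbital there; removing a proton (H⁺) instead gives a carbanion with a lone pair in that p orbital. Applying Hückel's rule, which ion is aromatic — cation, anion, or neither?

In both ions every ring atom is sp² and contributes a p orbital, so both rings are fully conjugated.
Cation: 2 × 2 + 0 = 4 π electrons → 4(1), antiaromatic.
Anion: 2 × 2 + 2 = 6 π electrons → 4(1)+2, aromatic.

The anion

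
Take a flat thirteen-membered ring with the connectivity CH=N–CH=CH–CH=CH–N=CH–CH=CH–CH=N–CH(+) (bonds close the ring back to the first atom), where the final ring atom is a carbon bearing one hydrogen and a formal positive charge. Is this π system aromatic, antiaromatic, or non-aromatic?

Every ring atom contributes a p orbital perpendicular to the ring (each doubly-bonded ring atom is sp² with one p-orbital electron; the doubly-bonded nitrogens are pyridine-type — their lone pairs lie in the ring plane, leaving one electron in the p orbital; the carbocation has an empty p orbital), so the π system is cyclic and fully conjugated.
π-electron count: 6 × 2 = 12 from the double-bond units + 0 from the CH(+) atom = 12.
12 = 4(3); a planar, fully conjugated 4n system is antiaromatic.

Antiaromatic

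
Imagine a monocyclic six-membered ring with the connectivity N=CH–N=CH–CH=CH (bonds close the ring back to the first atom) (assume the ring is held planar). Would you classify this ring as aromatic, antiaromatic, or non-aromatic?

Aromatic

Every ring atom contributes a p orbital perpendicular to the ring (every atom in a ring double bond is sp² and brings one electron to the p orbital; each sp² =N– keeps its lone pair in-plane and puts one electron into the π system), so the π system is cyclic and fully conjugated.
Adding the contributions, 3 × 2 = 6 from the 3 double-bond units.
Since 6 = 4·1 + 2, the ring meets the 4n+2 criterion.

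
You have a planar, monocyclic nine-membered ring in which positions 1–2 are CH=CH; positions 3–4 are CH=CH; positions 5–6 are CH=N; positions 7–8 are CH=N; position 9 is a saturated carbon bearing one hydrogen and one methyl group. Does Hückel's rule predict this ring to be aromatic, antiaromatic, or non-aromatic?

The CH(methyl) position has four σ bonds — that saturated carbon is sp³ and has no p orbital in the ring π system — so the cyclic conjugation is interrupted.
Broken conjugation rules out both aromaticity and antiaromaticity.

Non-aromatic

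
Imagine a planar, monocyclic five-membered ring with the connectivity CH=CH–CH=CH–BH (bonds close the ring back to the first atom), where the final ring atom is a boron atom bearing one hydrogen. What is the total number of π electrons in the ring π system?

All ring atoms are sp² and supply a p orbital to the ring (the double-bond atoms are sp², each contributing one p electron; the boron has an empty p orbital); the conjugation is uninterrupted.
π-electron count: 2 × 2 = 4 from the double-bond units + 0 from the BH atom = 4.

4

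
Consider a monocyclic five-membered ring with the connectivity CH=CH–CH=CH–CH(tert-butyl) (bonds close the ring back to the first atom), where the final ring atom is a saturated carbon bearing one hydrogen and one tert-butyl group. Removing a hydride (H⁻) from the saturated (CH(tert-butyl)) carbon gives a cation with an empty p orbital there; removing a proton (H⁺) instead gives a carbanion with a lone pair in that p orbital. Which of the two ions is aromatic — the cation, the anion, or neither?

The anion

Both ions have a continuous loop of p orbitals — each ring atom is sp².
Cation: 2 × 2 + 0 = 4 π electrons → 4(1), antiaromatic.
Anion: 2 × 2 + 2 = 6 π electrons → 4(1)+2, aromatic.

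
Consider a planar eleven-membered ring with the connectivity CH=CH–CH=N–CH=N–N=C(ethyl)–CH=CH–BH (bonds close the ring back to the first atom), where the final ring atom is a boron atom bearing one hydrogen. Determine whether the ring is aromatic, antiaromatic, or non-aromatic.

Aromatic

All ring atoms are sp² and supply a p orbital to the ring (every atom in a ring double bond is sp² and brings one electron to the p orbital; each =N– nitrogen is pyridine-type (lone pair in the sp² plane, one electron in the p orbital); the boron has an empty p orbital); the conjugation is uninterrupted.
Tallying contributions gives 5 × 2 = 10 from the double-bond units + 0 from the BH atom = 10.
10 = 4(2) + 2, which satisfies Hückel's 4n+2 rule.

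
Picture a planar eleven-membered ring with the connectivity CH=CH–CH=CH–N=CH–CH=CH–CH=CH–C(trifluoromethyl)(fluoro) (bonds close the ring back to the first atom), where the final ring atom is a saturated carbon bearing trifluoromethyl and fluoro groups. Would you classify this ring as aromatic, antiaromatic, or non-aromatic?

Non-aromatic

Because that saturated carbon is sp³ and has no p orbital in the ring π system at the C(trifluoromethyl)(fluoro) position, the π system cannot extend all the way around the ring.
Without a continuous loop of overlapping p orbitals the Hückel electron count never comes into play.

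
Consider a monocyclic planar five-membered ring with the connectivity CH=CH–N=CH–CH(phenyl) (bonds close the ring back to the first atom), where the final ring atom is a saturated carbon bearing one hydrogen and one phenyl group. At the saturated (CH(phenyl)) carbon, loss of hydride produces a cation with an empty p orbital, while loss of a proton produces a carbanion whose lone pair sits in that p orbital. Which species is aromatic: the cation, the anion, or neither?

The anion

In either ion the ring is fully conjugated: every atom, including the new sp² carbon, supplies a p orbital.
Cation: 2 × 2 + 0 = 4 π electrons → 4(1), antiaromatic.
Anion: 2 × 2 + 2 = 6 π electrons → 4(1)+2, aromatic.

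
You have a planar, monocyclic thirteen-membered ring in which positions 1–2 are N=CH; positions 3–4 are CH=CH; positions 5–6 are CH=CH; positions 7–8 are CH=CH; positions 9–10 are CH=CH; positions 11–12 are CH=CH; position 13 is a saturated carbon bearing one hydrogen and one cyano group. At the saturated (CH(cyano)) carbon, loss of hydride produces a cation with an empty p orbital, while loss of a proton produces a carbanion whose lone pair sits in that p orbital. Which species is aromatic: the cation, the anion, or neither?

The anion

Once that carbon is sp², every ring atom has a p orbital and both ions are fully conjugated.
Cation: 6 × 2 + 0 = 12 π electrons → 4(3), antiaromatic.
Anion: 6 × 2 + 2 = 14 π electrons → 4(3)+2, aromatic.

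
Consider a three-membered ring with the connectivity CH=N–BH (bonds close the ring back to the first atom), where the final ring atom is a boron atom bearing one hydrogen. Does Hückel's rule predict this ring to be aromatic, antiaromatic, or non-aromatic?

Aromatic

All ring atoms are sp² and supply a p orbital to the ring (the double-bond atoms are sp², each contributing one p electron; each sp² =N– keeps its lone pair in-plane and puts one electron into the π system; the boron has an empty p orbital); the conjugation is uninterrupted.
Counting π electrons: 1 × 2 = 2 from the double-bond unit + 0 from the BH atom = 2.
Since 2 = 4·0 + 2, the ring meets the 4n+2 criterion.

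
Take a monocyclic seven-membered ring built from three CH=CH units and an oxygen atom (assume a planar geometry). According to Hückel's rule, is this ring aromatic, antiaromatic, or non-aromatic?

Antiaromatic

The p orbitals form a continuous loop: every atom in a ring double bond is sp² and brings one electron to the p orbital; the oxygen donates one lone pair from its p orbital. The ring is fully conjugated.
Adding the contributions, 3 × 2 = 6 from the double-bond units + 2 from the O atom = 8.
8 = 4(2); a planar, fully conjugated 4n system is antiaromatic.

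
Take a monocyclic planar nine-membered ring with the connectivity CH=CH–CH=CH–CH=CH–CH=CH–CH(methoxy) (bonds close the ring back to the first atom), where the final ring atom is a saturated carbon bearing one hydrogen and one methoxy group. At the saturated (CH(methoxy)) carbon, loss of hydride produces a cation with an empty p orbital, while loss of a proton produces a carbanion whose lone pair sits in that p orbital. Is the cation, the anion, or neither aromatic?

In either ion the ring is fully conjugated: every atom, including the new sp² carbon, supplies a p orbital.
Cation: 4 × 2 + 0 = 8 π electrons → 4(2), antiaromatic.
Anion: 4 × 2 + 2 = 10 π electrons → 4(2)+2, aromatic.

The anion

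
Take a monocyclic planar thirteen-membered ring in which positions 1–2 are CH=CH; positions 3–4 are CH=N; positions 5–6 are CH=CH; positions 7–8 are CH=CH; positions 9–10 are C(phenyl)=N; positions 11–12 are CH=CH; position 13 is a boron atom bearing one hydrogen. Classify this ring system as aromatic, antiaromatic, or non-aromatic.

Every ring atom contributes a p orbital perpendicular to the ring (every atom in a ring double bond is sp² and brings one electron to the p orbital; each =N– nitrogen is pyridine-type (lone pair in the sp² plane, one electron in the p orbital); the boron has an empty p orbital), so the π system is cyclic and fully conjugated.
Counting π electrons: 6 × 2 = 12 from the double-bond units + 0 from the BH atom = 12.
With 12 = 4·3 π electrons, Hückel's rule classifies the planar ring as antiaromatic.

Antiaromatic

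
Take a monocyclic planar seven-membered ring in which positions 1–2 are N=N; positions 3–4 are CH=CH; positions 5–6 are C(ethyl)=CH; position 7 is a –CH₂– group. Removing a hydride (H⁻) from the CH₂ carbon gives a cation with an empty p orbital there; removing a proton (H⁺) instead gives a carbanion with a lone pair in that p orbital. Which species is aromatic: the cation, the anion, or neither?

The cation

In either ion the ring is fully conjugated: every atom, including the new sp² carbon, supplies a p orbital.
Cation: 3 × 2 + 0 = 6 π electrons → 4(1)+2, aromatic.
Anion: 3 × 2 + 2 = 8 π electrons → 4(2), antiaromatic.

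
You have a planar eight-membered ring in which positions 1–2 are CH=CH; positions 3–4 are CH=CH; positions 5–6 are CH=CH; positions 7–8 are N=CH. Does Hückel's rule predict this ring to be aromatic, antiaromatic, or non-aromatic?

Every ring atom contributes a p orbital perpendicular to the ring (each doubly-bonded ring atom is sp² with one p-orbital electron; each =N– nitrogen is pyridine-type (lone pair in the sp² plane, one electron in the p orbital)), so the π system is cyclic and fully conjugated.
Tallying contributions gives 4 × 2 = 8 from the 4 double-bond units.
A 4n π count (8, n = 2) in a planar conjugated ring means antiaromatic.

Antiaromatic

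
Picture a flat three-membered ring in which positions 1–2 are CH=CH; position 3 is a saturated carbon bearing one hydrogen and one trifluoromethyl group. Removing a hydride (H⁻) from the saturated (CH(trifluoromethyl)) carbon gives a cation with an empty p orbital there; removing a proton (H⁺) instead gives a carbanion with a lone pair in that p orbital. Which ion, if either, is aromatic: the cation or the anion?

Both ions have a continuous loop of p orbitals — each ring atom is sp².
Cation: 1 × 2 + 0 = 2 π electrons → 4(0)+2, aromatic.
Anion: 1 × 2 + 2 = 4 π electrons → 4(1), antiaromatic.

The cation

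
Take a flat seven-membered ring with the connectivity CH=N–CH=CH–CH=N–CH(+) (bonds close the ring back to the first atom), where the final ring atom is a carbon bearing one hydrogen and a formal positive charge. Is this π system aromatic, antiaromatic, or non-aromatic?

Every ring atom contributes a p orbital perpendicular to the ring (each doubly-bonded ring atom is sp² with one p-orbital electron; the doubly-bonded nitrogens are pyridine-type — their lone pairs lie in the ring plane, leaving one electron in the p orbital; the carbocation has an empty p orbital), so the π system is cyclic and fully conjugated.
Counting π electrons: 3 × 2 = 6 from the double-bond units + 0 from the CH(+) atom = 6.
With 6 π electrons (n = 1), the Hückel 4n+2 condition holds.

Aromatic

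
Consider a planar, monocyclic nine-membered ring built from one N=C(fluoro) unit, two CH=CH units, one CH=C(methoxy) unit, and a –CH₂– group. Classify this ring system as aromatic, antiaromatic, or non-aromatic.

Non-aromatic

The CH2 carbon is saturated: the tetrahedral CH₂ carbon is sp³ and has no p orbital in the ring π system. Conjugation is not continuous around the ring.
Hückel's rule only applies to fully conjugated rings, so this one is simply non-aromatic.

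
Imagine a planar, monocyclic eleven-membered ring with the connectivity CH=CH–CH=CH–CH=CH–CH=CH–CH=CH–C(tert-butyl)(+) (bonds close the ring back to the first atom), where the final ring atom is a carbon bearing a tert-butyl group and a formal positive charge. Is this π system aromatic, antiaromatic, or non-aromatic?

Aromatic

Check conjugation: every atom in a ring double bond is sp² and brings one electron to the p orbital; the carbocation has an empty p orbital — every position has a p orbital, so the cyclic π system is continuous.
Tallying contributions gives 5 × 2 = 10 from the double-bond units + 0 from the C(tert-butyl)(+) atom = 10.
10 = 4(2) + 2, which satisfies Hückel's 4n+2 rule.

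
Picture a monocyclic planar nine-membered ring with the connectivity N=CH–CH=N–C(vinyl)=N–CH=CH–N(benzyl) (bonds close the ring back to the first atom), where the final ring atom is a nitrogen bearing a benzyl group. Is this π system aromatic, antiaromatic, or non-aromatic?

Aromatic

All ring atoms are sp² and supply a p orbital to the ring (every atom in a ring double bond is sp² and brings one electron to the p orbital; each =N– nitrogen is pyridine-type (lone pair in the sp² plane, one electron in the p orbital); the pyrrole-type nitrogen donates its lone pair from the p orbital); the conjugation is uninterrupted.
Tallying contributions gives 4 × 2 = 8 from the double-bond units + 2 from the N(benzyl) atom = 10.
10 = 4(2) + 2, which satisfies Hückel's 4n+2 rule.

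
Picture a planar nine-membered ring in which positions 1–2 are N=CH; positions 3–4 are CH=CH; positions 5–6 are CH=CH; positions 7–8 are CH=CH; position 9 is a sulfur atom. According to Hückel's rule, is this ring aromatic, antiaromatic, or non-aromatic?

Every ring atom contributes a p orbital perpendicular to the ring (every atom in a ring double bond is sp² and brings one electron to the p orbital; each sp² =N– keeps its lone pair in-plane and puts one electron into the π system; the sulfur donates one lone pair from its p orbital), so the π system is cyclic and fully conjugated.
Tallying contributions gives 4 × 2 = 8 from the double-bond units + 2 from the S atom = 10.
Since 10 = 4·2 + 2, the ring meets the 4n+2 criterion.

Aromatic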